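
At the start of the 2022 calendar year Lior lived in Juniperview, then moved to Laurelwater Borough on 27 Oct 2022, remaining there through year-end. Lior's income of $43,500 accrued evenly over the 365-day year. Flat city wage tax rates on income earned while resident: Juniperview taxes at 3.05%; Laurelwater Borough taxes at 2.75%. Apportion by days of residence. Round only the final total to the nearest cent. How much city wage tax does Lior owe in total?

Juniperview, 1 Jan – 26 Oct 2022: 299 days → $43,500 × 3.05% × 299/365 = $1,086.8445
Laurelwater Borough, 27 Oct – 31 Dec 2022: 66 days → $43,500 × 2.75% × 66/365 = $216.3082
Total = $1,303.1527

$1,303.15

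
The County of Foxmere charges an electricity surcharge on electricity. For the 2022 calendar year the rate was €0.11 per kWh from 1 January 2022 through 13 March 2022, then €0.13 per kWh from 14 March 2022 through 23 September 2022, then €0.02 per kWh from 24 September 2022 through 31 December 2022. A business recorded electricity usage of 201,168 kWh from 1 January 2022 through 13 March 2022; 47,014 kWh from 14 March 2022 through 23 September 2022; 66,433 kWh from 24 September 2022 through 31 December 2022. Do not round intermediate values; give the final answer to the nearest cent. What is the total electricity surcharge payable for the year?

€29,568.96

1 January – 13 March 2022: 201,168 kWh at €0.11/kWh → €22,128.48
14 March – 23 September 2022: 47,014 kWh at €0.13/kWh → €6,111.82
24 September – 31 December 2022: 66,433 kWh at €0.02/kWh → €1,328.66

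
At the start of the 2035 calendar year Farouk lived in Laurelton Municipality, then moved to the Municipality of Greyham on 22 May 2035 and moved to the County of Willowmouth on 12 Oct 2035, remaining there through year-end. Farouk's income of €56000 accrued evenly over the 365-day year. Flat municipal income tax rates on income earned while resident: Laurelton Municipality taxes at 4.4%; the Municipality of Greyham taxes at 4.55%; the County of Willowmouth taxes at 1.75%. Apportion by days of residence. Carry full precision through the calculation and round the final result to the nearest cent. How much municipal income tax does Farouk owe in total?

Laurelton Municipality, 1 Jan – 21 May 2035: 141 days → €56000 × 4.4% × 141/365 = €951.8466
The Municipality of Greyham, 22 May – 11 Oct 2035: 143 days → €56000 × 4.55% × 143/365 = €998.2575
The County of Willowmouth, 12 Oct – 31 Dec 2035: 81 days → €56000 × 1.75% × 81/365 = €217.4795
Total = €2167.5836

€2167.58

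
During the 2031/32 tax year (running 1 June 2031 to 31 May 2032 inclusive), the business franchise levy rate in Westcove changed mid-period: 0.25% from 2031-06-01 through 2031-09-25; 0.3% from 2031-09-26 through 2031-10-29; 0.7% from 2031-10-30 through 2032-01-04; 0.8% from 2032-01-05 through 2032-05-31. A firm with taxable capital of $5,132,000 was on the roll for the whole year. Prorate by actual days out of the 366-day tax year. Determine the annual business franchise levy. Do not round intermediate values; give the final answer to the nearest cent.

$28,709.75

2031-06-01 to 2031-09-25: 117 days at 0.25% → $5,132,000 × 0.25% × 117/366 = $4,101.3934
2031-09-26 to 2031-10-29: 34 days at 0.3% → $5,132,000 × 0.3% × 34/366 = $1,430.2295
2031-10-30 to 2032-01-04: 67 days at 0.7% → $5,132,000 × 0.7% × 67/366 = $6,576.2514
2032-01-05 to 2032-05-31: 148 days at 0.8% → $5,132,000 × 0.8% × 148/366 = $16,601.8798
Total = $28,709.7541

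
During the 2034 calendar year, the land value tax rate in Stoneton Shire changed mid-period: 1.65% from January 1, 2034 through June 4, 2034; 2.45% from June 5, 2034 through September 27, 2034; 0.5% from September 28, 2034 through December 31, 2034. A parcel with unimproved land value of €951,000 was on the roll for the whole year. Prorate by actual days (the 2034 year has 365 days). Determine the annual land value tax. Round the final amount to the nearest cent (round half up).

January 1 – June 4, 2034: 155 days at 1.65% → €951,000 × 1.65% × 155/365 = €6,663.5137
June 5 – September 27, 2034: 115 days at 2.45% → €951,000 × 2.45% × 115/365 = €7,340.9384
September 28 – December 31, 2034: 95 days at 0.5% → €951,000 × 0.5% × 95/365 = €1,237.6027
Total = €15,242.0548

€15,242.05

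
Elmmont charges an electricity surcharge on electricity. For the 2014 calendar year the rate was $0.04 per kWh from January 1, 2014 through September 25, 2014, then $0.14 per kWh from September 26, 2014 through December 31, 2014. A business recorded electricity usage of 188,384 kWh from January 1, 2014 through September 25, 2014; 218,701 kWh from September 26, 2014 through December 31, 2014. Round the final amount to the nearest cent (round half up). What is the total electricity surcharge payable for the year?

$38,153.50

January 1 – September 25, 2014: 188,384 kWh at $0.04/kWh → $7,535.36
September 26 – December 31, 2014: 218,701 kWh at $0.14/kWh → $30,618.14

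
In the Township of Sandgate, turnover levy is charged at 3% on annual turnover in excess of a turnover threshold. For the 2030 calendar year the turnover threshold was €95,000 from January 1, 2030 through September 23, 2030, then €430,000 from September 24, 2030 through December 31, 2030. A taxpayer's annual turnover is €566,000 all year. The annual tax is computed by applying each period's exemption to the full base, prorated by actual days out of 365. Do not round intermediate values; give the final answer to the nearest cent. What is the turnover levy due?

January 1 – September 23, 2030: 266 days, exemption €95,000 → (€566,000 − €95,000) × 3% × 266/365 = €10,297.4795
September 24 – December 31, 2030: 99 days, exemption €430,000 → (€566,000 − €430,000) × 3% × 99/365 = €1,106.6301
Total = €11,404.1096

€11,404.11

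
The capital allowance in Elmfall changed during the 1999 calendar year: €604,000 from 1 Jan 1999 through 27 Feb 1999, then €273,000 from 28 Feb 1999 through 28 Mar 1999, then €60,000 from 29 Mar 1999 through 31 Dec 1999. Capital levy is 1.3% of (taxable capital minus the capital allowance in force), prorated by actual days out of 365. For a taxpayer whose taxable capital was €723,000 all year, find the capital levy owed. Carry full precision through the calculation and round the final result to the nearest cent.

€7,275.23

1 Jan – 27 Feb 1999: 58 days, exemption €604,000 → (€723,000 − €604,000) × 1.3% × 58/365 = €245.8247
28 Feb – 28 Mar 1999: 29 days, exemption €273,000 → (€723,000 − €273,000) × 1.3% × 29/365 = €464.7945
29 Mar – 31 Dec 1999: 278 days, exemption €60,000 → (€723,000 − €60,000) × 1.3% × 278/365 = €6,564.6082
Total = €7,275.2274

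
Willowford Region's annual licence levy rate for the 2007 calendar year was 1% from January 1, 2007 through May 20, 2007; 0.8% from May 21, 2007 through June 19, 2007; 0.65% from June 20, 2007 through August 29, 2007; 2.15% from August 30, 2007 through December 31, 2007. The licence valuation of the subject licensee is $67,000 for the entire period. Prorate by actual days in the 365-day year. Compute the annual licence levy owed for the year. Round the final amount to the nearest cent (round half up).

$875.13

January 1 – May 20, 2007: 140 days at 1% → $67,000 × 1% × 140/365 = $256.9863
May 21 – June 19, 2007: 30 days at 0.8% → $67,000 × 0.8% × 30/365 = $44.0548
June 20 – August 29, 2007: 71 days at 0.65% → $67,000 × 0.65% × 71/365 = $84.7137
August 30 – December 31, 2007: 124 days at 2.15% → $67,000 × 2.15% × 124/365 = $489.3753
Total = $875.1301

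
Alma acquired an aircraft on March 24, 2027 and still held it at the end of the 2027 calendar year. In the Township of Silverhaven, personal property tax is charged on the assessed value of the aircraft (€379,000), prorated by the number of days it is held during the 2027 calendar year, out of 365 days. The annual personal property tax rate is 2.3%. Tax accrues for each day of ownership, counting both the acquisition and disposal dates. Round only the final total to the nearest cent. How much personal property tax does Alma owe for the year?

Days held (March 24 – December 31, 2027): 283 out of 365
Tax = €379,000 × 2.3% × 283/365 = €6,758.6603

€6,758.66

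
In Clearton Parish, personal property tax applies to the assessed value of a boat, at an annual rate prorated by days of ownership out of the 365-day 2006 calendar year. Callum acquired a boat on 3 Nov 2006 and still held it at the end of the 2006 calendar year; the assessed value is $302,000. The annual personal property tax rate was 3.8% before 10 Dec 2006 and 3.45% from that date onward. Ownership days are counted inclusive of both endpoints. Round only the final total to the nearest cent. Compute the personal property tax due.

3 Nov – 9 Dec 2006: 37 days at 3.8% → $302,000 × 3.8% × 37/365 = $1,163.3205
10 Dec – 31 Dec 2006: 22 days at 3.45% → $302,000 × 3.45% × 22/365 = $627.9945
Total = $1,791.3151

$1,791.32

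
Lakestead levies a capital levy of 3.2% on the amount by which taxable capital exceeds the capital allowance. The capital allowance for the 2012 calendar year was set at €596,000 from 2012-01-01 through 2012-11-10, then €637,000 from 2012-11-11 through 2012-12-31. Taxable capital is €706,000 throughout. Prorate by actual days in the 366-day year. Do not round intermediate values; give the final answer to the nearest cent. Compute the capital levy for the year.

2012-01-01 to 2012-11-10: 315 days, exemption €596,000 → (€706,000 − €596,000) × 3.2% × 315/366 = €3,029.5082
2012-11-11 to 2012-12-31: 51 days, exemption €637,000 → (€706,000 − €637,000) × 3.2% × 51/366 = €307.6721
Total = €3,337.1803

€3,337.18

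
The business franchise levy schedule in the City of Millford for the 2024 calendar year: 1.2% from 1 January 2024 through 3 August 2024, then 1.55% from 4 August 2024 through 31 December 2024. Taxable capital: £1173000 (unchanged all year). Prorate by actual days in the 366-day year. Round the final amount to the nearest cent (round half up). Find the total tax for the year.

£15758.58

1 January – 3 August 2024: 216 days at 1.2% → £1173000 × 1.2% × 216/366 = £8307.1475
4 August – 31 December 2024: 150 days at 1.55% → £1173000 × 1.55% × 150/366 = £7451.4344
Total = £15758.5820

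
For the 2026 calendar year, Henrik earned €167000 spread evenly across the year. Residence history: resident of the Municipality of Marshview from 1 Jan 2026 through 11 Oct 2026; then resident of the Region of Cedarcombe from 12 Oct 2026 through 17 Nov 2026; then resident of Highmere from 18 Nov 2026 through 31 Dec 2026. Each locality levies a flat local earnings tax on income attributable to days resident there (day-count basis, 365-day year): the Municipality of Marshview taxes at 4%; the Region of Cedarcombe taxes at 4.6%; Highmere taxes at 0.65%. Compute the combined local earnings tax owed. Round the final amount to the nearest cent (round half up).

€6107.17

The Municipality of Marshview, 1 Jan – 11 Oct 2026: 284 days → €167000 × 4% × 284/365 = €5197.5890
The Region of Cedarcombe, 12 Oct – 17 Nov 2026: 37 days → €167000 × 4.6% × 37/365 = €778.7233
Highmere, 18 Nov – 31 Dec 2026: 44 days → €167000 × 0.65% × 44/365 = €130.8548
Total = €6107.1671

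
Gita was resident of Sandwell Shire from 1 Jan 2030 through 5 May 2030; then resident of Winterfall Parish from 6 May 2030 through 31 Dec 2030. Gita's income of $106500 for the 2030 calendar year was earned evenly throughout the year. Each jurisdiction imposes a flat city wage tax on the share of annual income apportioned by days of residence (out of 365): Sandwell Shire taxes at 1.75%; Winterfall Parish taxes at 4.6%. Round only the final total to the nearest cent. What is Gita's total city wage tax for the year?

Sandwell Shire, 1 Jan – 5 May 2030: 125 days → $106500 × 1.75% × 125/365 = $638.2705
Winterfall Parish, 6 May – 31 Dec 2030: 240 days → $106500 × 4.6% × 240/365 = $3221.2603
Total = $3859.5308

$3859.53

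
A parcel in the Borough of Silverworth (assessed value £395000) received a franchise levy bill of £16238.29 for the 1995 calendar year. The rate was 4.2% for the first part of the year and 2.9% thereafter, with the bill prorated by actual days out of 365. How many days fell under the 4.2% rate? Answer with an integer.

340 days

Let d = days at the first rate; then 365 − d days at the second rate.
£395000 × [4.2%·d + 2.9%·(365−d)] / 365 = £16238.29
Solving gives d = 340, so the new rate took effect on 7 Dec 1995.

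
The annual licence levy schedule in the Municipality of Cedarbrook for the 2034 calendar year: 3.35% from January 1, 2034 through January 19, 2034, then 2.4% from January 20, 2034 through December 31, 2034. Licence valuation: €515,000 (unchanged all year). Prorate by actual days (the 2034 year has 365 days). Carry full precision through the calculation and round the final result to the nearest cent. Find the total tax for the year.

€12,614.68

January 1 – January 19, 2034: 19 days at 3.35% → €515,000 × 3.35% × 19/365 = €898.0753
January 20 – December 31, 2034: 346 days at 2.4% → €515,000 × 2.4% × 346/365 = €11,716.6027
Total = €12,614.6781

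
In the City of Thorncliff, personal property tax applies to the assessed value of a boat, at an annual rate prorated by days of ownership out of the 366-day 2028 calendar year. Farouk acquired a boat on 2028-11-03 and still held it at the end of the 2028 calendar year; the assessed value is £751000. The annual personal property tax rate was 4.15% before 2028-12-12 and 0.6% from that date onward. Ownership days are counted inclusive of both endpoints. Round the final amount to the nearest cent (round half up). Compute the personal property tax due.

£3567.25

2028-11-03 to 2028-12-11: 39 days at 4.15% → £751000 × 4.15% × 39/366 = £3321.0205
2028-12-12 to 2028-12-31: 20 days at 0.6% → £751000 × 0.6% × 20/366 = £246.2295
Total = £3567.2500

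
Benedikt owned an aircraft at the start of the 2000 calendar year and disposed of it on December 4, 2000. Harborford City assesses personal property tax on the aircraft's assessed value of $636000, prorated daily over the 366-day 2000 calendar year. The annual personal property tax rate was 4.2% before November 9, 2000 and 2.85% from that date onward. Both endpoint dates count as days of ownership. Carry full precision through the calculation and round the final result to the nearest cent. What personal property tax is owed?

$24131.51

January 1 – November 8, 2000: 313 days at 4.2% → $636000 × 4.2% × 313/366 = $22843.8689
November 9 – December 4, 2000: 26 days at 2.85% → $636000 × 2.85% × 26/366 = $1287.6393
Total = $24131.5082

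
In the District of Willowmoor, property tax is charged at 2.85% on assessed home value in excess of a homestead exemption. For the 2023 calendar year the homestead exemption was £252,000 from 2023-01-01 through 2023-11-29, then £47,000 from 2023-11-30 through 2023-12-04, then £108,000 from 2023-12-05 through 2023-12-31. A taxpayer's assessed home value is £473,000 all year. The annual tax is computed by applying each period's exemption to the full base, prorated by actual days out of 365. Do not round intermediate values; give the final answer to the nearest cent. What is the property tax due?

£6,682.12

2023-01-01 to 2023-11-29: 333 days, exemption £252,000 → (£473,000 − £252,000) × 2.85% × 333/365 = £5,746.3027
2023-11-30 to 2023-12-04: 5 days, exemption £47,000 → (£473,000 − £47,000) × 2.85% × 5/365 = £166.3151
2023-12-05 to 2023-12-31: 27 days, exemption £108,000 → (£473,000 − £108,000) × 2.85% × 27/365 = £769.5000
Total = £6,682.1178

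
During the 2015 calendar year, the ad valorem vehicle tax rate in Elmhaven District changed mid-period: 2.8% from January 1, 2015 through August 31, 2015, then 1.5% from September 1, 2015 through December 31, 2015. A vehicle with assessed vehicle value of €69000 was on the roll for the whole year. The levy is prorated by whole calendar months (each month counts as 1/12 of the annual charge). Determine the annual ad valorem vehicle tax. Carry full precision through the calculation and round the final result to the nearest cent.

€1633.00

January 1 – August 31, 2015: 8 months at 2.8% → €69000 × 2.8% × 8/12 = €1288.0000
September 1 – December 31, 2015: 4 months at 1.5% → €69000 × 1.5% × 4/12 = €345.0000
Total = €1633.0000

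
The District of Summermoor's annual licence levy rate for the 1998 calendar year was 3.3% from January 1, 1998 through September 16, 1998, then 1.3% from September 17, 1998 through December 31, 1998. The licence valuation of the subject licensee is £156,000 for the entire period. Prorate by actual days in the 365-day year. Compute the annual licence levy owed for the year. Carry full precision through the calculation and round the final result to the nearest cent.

£4,241.92

January 1 – September 16, 1998: 259 days at 3.3% → £156,000 × 3.3% × 259/365 = £3,652.9644
September 17 – December 31, 1998: 106 days at 1.3% → £156,000 × 1.3% × 106/365 = £588.9534
Total = £4,241.9178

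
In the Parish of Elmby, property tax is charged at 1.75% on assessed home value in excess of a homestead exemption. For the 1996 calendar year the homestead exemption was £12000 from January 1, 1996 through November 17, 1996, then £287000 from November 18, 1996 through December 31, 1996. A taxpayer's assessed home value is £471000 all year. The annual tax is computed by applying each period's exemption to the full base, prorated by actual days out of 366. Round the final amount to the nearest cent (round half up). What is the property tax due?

January 1 – November 17, 1996: 322 days, exemption £12000 → (£471000 − £12000) × 1.75% × 322/366 = £7066.8443
November 18 – December 31, 1996: 44 days, exemption £287000 → (£471000 − £287000) × 1.75% × 44/366 = £387.1038
Total = £7453.9481

£7453.95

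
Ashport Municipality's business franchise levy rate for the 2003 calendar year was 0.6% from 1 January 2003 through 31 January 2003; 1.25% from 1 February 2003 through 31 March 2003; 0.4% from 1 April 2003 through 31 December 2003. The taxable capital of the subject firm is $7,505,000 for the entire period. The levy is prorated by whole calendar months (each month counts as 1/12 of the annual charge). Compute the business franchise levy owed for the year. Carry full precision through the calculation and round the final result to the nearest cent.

$41,902.92

1 January – 31 January 2003: 1 month at 0.6% → $7,505,000 × 0.6% × 1/12 = $3,752.5000
1 February – 31 March 2003: 2 months at 1.25% → $7,505,000 × 1.25% × 2/12 = $15,635.4167
1 April – 31 December 2003: 9 months at 0.4% → $7,505,000 × 0.4% × 9/12 = $22,515.0000
Total = $41,902.9167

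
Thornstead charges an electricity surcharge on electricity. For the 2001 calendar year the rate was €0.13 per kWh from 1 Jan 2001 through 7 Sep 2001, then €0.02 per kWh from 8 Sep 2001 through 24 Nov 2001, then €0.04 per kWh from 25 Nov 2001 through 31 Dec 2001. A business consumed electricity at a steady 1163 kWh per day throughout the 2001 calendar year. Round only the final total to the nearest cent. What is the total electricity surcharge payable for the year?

€41333.02

1 Jan – 7 Sep 2001: 250 days × 1163 kWh/day = 290,750 kWh at €0.13/kWh → €37797.50
8 Sep – 24 Nov 2001: 78 days × 1163 kWh/day = 90,714 kWh at €0.02/kWh → €1814.28
25 Nov – 31 Dec 2001: 37 days × 1163 kWh/day = 43,031 kWh at €0.04/kWh → €1721.24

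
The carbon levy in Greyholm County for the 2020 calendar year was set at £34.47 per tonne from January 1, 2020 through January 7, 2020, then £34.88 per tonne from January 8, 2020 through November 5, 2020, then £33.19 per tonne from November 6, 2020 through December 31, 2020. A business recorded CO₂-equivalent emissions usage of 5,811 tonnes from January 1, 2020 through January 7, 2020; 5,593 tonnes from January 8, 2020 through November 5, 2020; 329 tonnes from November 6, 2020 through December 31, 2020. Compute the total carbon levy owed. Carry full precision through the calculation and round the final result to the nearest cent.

£406,308.52

January 1 – January 7, 2020: 5,811 tonnes at £34.47/tonne → £200,305.17
January 8 – November 5, 2020: 5,593 tonnes at £34.88/tonne → £195,083.84
November 6 – December 31, 2020: 329 tonnes at £33.19/tonne → £10,919.51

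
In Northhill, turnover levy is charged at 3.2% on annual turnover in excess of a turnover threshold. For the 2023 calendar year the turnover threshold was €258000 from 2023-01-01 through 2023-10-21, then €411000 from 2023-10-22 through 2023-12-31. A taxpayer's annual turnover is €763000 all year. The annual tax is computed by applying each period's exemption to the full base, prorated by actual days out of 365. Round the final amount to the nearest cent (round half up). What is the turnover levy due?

2023-01-01 to 2023-10-21: 294 days, exemption €258000 → (€763000 − €258000) × 3.2% × 294/365 = €13016.5479
2023-10-22 to 2023-12-31: 71 days, exemption €411000 → (€763000 − €411000) × 3.2% × 71/365 = €2191.0795
Total = €15207.6274

€15207.63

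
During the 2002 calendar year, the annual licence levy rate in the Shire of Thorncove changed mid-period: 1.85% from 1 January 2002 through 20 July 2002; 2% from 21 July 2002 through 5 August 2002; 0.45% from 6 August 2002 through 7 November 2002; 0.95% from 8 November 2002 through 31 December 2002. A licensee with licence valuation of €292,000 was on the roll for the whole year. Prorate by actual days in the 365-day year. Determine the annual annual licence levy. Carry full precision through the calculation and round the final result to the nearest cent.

€3,979.60

1 January – 20 July 2002: 201 days at 1.85% → €292,000 × 1.85% × 201/365 = €2,974.8000
21 July – 5 August 2002: 16 days at 2% → €292,000 × 2% × 16/365 = €256.0000
6 August – 7 November 2002: 94 days at 0.45% → €292,000 × 0.45% × 94/365 = €338.4000
8 November – 31 December 2002: 54 days at 0.95% → €292,000 × 0.95% × 54/365 = €410.4000
Total = €3,979.6000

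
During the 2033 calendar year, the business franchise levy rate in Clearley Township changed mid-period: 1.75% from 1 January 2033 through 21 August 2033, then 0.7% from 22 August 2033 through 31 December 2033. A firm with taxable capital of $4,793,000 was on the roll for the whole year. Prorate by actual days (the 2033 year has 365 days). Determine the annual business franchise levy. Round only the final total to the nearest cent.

$65,677.23

1 January – 21 August 2033: 233 days at 1.75% → $4,793,000 × 1.75% × 233/365 = $53,543.7192
22 August – 31 December 2033: 132 days at 0.7% → $4,793,000 × 0.7% × 132/365 = $12,133.5123
Total = $65,677.2315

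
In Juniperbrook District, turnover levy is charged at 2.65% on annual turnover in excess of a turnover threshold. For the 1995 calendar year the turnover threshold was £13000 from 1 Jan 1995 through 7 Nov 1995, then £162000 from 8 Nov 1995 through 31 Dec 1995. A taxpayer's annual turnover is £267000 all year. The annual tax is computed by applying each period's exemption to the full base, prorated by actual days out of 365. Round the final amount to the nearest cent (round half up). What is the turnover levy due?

1 Jan – 7 Nov 1995: 311 days, exemption £13000 → (£267000 − £13000) × 2.65% × 311/365 = £5735.1808
8 Nov – 31 Dec 1995: 54 days, exemption £162000 → (£267000 − £162000) × 2.65% × 54/365 = £411.6575
Total = £6146.8384

£6146.84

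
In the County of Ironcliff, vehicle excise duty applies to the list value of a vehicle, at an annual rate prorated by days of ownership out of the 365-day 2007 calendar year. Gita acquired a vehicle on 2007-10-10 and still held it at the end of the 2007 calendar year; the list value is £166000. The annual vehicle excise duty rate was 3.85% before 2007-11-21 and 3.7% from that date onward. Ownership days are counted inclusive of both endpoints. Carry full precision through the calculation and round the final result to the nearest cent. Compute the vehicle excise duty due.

£1425.33

2007-10-10 to 2007-11-20: 42 days at 3.85% → £166000 × 3.85% × 42/365 = £735.4027
2007-11-21 to 2007-12-31: 41 days at 3.7% → £166000 × 3.7% × 41/365 = £689.9233
Total = £1425.3260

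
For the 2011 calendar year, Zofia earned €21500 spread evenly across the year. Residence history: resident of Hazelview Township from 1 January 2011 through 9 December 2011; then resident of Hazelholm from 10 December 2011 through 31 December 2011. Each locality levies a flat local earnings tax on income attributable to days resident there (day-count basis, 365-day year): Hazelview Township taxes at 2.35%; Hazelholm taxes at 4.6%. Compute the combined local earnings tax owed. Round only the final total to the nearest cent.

Hazelview Township, 1 January – 9 December 2011: 343 days → €21500 × 2.35% × 343/365 = €474.7966
Hazelholm, 10 December – 31 December 2011: 22 days → €21500 × 4.6% × 22/365 = €59.6110
Total = €534.4075

€534.41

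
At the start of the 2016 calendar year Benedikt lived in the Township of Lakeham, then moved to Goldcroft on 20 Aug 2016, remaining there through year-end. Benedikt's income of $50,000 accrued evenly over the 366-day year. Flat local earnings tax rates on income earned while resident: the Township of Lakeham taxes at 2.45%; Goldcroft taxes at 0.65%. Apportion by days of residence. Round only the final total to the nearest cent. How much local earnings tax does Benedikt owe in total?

The Township of Lakeham, 1 Jan – 19 Aug 2016: 232 days → $50,000 × 2.45% × 232/366 = $776.5027
Goldcroft, 20 Aug – 31 Dec 2016: 134 days → $50,000 × 0.65% × 134/366 = $118.9891
Total = $895.4918

$895.49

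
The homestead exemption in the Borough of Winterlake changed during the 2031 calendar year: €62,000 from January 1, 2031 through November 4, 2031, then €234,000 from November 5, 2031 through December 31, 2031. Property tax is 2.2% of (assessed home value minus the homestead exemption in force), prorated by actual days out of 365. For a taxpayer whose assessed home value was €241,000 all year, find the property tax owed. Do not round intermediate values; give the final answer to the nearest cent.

€3,347.07

January 1 – November 4, 2031: 308 days, exemption €62,000 → (€241,000 − €62,000) × 2.2% × 308/365 = €3,323.0247
November 5 – December 31, 2031: 57 days, exemption €234,000 → (€241,000 − €234,000) × 2.2% × 57/365 = €24.0493
Total = €3,347.0740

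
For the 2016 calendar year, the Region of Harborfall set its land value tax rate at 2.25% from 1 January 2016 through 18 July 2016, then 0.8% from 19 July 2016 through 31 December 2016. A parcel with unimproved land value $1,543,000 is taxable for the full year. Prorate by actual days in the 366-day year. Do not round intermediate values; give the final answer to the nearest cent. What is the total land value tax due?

$24,569.96

1 January – 18 July 2016: 200 days at 2.25% → $1,543,000 × 2.25% × 200/366 = $18,971.3115
19 July – 31 December 2016: 166 days at 0.8% → $1,543,000 × 0.8% × 166/366 = $5,598.6448
Total = $24,569.9563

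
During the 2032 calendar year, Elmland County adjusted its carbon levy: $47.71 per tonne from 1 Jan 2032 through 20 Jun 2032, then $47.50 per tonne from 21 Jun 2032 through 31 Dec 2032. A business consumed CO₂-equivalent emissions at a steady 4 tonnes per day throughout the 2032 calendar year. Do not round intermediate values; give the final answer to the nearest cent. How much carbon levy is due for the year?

1 Jan – 20 Jun 2032: 172 days × 4 tonnes/day = 688 tonnes at $47.71/tonne → $32,824.48
21 Jun – 31 Dec 2032: 194 days × 4 tonnes/day = 776 tonnes at $47.50/tonne → $36,860.00

$69,684.48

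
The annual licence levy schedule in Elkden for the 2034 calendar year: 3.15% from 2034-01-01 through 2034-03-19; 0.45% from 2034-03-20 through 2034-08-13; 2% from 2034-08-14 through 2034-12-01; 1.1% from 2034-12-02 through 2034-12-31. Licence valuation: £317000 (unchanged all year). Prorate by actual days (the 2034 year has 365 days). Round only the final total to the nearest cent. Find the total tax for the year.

£4905.68

2034-01-01 to 2034-03-19: 78 days at 3.15% → £317000 × 3.15% × 78/365 = £2133.8877
2034-03-20 to 2034-08-13: 147 days at 0.45% → £317000 × 0.45% × 147/365 = £574.5082
2034-08-14 to 2034-12-01: 110 days at 2% → £317000 × 2% × 110/365 = £1910.6849
2034-12-02 to 2034-12-31: 30 days at 1.1% → £317000 × 1.1% × 30/365 = £286.6027
Total = £4905.6836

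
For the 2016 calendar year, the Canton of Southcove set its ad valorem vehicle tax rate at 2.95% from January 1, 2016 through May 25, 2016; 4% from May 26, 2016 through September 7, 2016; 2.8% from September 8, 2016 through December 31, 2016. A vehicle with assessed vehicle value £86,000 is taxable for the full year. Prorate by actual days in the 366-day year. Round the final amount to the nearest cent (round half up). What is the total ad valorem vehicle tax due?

January 1 – May 25, 2016: 146 days at 2.95% → £86,000 × 2.95% × 146/366 = £1,012.0273
May 26 – September 7, 2016: 105 days at 4% → £86,000 × 4% × 105/366 = £986.8852
September 8 – December 31, 2016: 115 days at 2.8% → £86,000 × 2.8% × 115/366 = £756.6120
Total = £2,755.5246

£2,755.52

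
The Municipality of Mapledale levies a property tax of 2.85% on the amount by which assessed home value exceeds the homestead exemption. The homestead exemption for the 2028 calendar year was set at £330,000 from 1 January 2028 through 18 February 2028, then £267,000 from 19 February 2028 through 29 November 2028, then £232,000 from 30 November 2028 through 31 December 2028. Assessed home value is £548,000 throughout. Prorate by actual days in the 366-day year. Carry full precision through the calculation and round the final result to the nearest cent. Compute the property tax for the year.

£7,855.33

1 January – 18 February 2028: 49 days, exemption £330,000 → (£548,000 − £330,000) × 2.85% × 49/366 = £831.7951
19 February – 29 November 2028: 285 days, exemption £267,000 → (£548,000 − £267,000) × 2.85% × 285/366 = £6,236.1270
30 November – 31 December 2028: 32 days, exemption £232,000 → (£548,000 − £232,000) × 2.85% × 32/366 = £787.4098
Total = £7,855.3320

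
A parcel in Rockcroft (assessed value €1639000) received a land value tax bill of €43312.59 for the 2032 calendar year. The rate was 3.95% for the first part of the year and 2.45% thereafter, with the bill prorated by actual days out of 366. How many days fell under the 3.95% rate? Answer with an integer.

Let d = days at the first rate; then 366 − d days at the second rate.
€1639000 × [3.95%·d + 2.45%·(366−d)] / 366 = €43312.59
Solving gives d = 47, so the new rate took effect on 17 February 2032.

47 days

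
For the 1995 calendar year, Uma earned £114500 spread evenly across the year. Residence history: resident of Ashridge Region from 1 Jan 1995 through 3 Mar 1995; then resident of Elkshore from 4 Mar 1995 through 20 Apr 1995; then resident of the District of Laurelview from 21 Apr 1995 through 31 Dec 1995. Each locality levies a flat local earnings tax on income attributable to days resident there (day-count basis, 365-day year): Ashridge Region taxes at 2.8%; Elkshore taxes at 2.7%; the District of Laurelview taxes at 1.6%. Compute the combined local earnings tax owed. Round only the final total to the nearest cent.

Ashridge Region, 1 Jan – 3 Mar 1995: 62 days → £114500 × 2.8% × 62/365 = £544.5808
Elkshore, 4 Mar – 20 Apr 1995: 48 days → £114500 × 2.7% × 48/365 = £406.5534
The District of Laurelview, 21 Apr – 31 Dec 1995: 255 days → £114500 × 1.6% × 255/365 = £1279.8904
Total = £2231.0247

£2231.02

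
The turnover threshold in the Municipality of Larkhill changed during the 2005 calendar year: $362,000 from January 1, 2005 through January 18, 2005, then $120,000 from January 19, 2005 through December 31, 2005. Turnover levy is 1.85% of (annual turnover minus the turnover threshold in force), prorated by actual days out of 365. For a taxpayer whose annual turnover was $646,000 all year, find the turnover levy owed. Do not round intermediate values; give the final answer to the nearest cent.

January 1 – January 18, 2005: 18 days, exemption $362,000 → ($646,000 − $362,000) × 1.85% × 18/365 = $259.1014
January 19 – December 31, 2005: 347 days, exemption $120,000 → ($646,000 − $120,000) × 1.85% × 347/365 = $9,251.1151
Total = $9,510.2164

$9,510.22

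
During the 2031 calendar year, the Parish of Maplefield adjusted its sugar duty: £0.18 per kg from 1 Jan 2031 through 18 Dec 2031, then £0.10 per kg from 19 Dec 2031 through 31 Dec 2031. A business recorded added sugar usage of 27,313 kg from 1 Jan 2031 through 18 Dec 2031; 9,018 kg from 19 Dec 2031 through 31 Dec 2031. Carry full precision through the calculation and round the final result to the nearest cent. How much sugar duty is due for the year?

1 Jan – 18 Dec 2031: 27,313 kg at £0.18/kg → £4916.34
19 Dec – 31 Dec 2031: 9,018 kg at £0.10/kg → £901.80

£5818.14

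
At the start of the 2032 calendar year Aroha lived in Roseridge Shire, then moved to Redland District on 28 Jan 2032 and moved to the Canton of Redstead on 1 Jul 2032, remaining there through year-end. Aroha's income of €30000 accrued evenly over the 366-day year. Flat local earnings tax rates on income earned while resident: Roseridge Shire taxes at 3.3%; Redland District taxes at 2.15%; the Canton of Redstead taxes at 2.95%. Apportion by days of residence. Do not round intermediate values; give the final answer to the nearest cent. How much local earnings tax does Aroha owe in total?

€791.11

Roseridge Shire, 1 Jan – 27 Jan 2032: 27 days → €30000 × 3.3% × 27/366 = €73.0328
Redland District, 28 Jan – 30 Jun 2032: 155 days → €30000 × 2.15% × 155/366 = €273.1557
The Canton of Redstead, 1 Jul – 31 Dec 2032: 184 days → €30000 × 2.95% × 184/366 = €444.9180
Total = €791.1066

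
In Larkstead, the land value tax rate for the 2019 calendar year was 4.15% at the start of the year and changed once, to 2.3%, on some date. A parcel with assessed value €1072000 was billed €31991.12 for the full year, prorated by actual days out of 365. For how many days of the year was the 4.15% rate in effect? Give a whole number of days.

135 days

Let d = days at the first rate; then 365 − d days at the second rate.
€1072000 × [4.15%·d + 2.3%·(365−d)] / 365 = €31991.12
Solving gives d = 135, so the new rate took effect on May 16, 2019.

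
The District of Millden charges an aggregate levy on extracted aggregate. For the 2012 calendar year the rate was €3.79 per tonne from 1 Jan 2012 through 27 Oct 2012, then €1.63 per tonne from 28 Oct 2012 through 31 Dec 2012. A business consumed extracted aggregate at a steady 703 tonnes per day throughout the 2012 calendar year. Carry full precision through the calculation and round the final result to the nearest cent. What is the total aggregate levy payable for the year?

€876,458.22

1 Jan – 27 Oct 2012: 301 days × 703 tonnes/day = 211,603 tonnes at €3.79/tonne → €801,975.37
28 Oct – 31 Dec 2012: 65 days × 703 tonnes/day = 45,695 tonnes at €1.63/tonne → €74,482.85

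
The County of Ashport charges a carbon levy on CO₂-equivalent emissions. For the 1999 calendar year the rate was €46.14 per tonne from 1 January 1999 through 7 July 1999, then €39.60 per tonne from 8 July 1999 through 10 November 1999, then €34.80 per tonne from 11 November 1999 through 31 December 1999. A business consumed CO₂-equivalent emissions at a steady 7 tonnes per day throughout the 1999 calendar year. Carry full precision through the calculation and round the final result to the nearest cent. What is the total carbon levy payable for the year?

€108,071.04

1 January – 7 July 1999: 188 days × 7 tonnes/day = 1,316 tonnes at €46.14/tonne → €60,720.24
8 July – 10 November 1999: 126 days × 7 tonnes/day = 882 tonnes at €39.60/tonne → €34,927.20
11 November – 31 December 1999: 51 days × 7 tonnes/day = 357 tonnes at €34.80/tonne → €12,423.60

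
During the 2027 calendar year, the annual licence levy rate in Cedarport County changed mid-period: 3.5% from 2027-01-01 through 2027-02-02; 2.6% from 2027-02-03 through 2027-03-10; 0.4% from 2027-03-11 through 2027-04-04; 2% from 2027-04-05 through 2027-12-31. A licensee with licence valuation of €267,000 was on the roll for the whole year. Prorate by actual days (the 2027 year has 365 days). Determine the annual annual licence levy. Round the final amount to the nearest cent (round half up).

2027-01-01 to 2027-02-02: 33 days at 3.5% → €267,000 × 3.5% × 33/365 = €844.8904
2027-02-03 to 2027-03-10: 36 days at 2.6% → €267,000 × 2.6% × 36/365 = €684.6904
2027-03-11 to 2027-04-04: 25 days at 0.4% → €267,000 × 0.4% × 25/365 = €73.1507
2027-04-05 to 2027-12-31: 271 days at 2% → €267,000 × 2% × 271/365 = €3,964.7671
Total = €5,567.4986

€5,567.50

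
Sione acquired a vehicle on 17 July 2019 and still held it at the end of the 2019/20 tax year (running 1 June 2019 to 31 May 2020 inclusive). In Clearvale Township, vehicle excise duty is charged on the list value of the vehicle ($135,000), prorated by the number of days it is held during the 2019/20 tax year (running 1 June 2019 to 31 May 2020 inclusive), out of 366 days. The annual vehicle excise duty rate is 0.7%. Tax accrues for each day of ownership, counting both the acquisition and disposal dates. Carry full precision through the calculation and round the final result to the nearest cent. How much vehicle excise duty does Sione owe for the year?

Days held (17 July 2019 – 31 May 2020): 320 out of 366
Tax = $135,000 × 0.7% × 320/366 = $826.2295

$826.23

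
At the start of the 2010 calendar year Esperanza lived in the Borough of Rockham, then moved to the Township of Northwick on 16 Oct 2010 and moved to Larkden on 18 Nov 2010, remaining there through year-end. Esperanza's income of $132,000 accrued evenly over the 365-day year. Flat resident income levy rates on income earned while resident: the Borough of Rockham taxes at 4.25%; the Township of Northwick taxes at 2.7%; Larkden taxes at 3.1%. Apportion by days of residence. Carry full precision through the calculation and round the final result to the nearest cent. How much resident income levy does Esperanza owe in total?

The Borough of Rockham, 1 Jan – 15 Oct 2010: 288 days → $132,000 × 4.25% × 288/365 = $4,426.5205
The Township of Northwick, 16 Oct – 17 Nov 2010: 33 days → $132,000 × 2.7% × 33/365 = $322.2247
Larkden, 18 Nov – 31 Dec 2010: 44 days → $132,000 × 3.1% × 44/365 = $493.2822
Total = $5,242.0274

$5,242.03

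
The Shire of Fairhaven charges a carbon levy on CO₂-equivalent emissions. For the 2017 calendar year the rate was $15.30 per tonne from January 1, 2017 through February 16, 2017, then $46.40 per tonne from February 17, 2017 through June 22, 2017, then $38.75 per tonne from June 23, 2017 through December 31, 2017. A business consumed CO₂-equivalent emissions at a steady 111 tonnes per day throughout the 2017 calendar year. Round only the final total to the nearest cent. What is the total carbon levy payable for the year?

January 1 – February 16, 2017: 47 days × 111 tonnes/day = 5,217 tonnes at $15.30/tonne → $79,820.10
February 17 – June 22, 2017: 126 days × 111 tonnes/day = 13,986 tonnes at $46.40/tonne → $648,950.40
June 23 – December 31, 2017: 192 days × 111 tonnes/day = 21,312 tonnes at $38.75/tonne → $825,840.00

$1,554,610.50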